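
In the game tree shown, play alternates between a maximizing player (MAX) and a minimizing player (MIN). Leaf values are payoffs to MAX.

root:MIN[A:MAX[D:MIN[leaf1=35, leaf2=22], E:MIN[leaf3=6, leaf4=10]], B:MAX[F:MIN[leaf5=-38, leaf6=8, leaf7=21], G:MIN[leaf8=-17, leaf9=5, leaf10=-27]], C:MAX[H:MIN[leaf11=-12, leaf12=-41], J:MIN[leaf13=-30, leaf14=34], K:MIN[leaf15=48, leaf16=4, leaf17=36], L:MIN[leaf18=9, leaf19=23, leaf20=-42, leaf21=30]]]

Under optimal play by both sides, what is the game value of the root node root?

D (MIN): min(35, 22) = 22
E (MIN): min(6, 10) = 6
A (MAX): max(22, 6) = 22
F (MIN): min(-38, 8, 21) = -38
G (MIN): min(-17, 5, -27) = -27
B (MAX): max(-38, -27) = -27
H (MIN): min(-12, -41) = -41
J (MIN): min(-30, 34) = -30
K (MIN): min(48, 4, 36) = 4
L (MIN): min(9, 23, -42, 30) = -42
C (MAX): max(-41, -30, 4, -42) = 4
root (MIN): min(22, -27, 4) = -27

-27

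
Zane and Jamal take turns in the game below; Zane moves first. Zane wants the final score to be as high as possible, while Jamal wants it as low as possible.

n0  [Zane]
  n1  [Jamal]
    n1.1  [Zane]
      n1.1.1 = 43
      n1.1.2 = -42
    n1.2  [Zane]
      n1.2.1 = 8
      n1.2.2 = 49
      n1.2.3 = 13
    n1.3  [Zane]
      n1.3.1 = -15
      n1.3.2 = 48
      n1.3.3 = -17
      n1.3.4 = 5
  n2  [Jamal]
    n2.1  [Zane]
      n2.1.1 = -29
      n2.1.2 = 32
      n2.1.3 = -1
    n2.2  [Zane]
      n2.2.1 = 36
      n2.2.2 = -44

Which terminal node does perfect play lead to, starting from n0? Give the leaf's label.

n1.1.1

n1.1 (Zane): max(43, -42) = 43
n1.2 (Zane): max(8, 49, 13) = 49
n1.3 (Zane): max(-15, 48, -17, 5) = 48
n1 (Jamal): min(43, 49, 48) = 43
n2.1 (Zane): max(-29, 32, -1) = 32
n2.2 (Zane): max(36, -44) = 36
n2 (Jamal): min(32, 36) = 32
n0 (Zane): max(43, 32) = 43
At n0, Zane picks n1 (highest: 43).
At n1, Jamal picks n1.1 (lowest: 43).
At n1.1, Zane picks n1.1.1 (highest: 43).
Terminal value 43.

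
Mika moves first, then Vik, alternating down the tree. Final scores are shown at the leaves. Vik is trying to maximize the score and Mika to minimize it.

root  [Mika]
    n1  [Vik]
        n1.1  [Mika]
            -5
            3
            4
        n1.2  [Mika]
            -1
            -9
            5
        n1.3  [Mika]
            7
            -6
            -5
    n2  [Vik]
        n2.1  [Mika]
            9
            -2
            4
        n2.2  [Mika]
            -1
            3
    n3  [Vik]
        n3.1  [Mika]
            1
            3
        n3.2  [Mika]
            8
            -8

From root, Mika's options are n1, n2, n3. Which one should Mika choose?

n1

n1.1 (Mika): min(-5, 3, 4) = -5
n1.2 (Mika): min(-1, -9, 5) = -9
n1.3 (Mika): min(7, -6, -5) = -6
n1 (Vik): max(-5, -9, -6) = -5
n2.1 (Mika): min(9, -2, 4) = -2
n2.2 (Mika): min(-1, 3) = -1
n2 (Vik): max(-2, -1) = -1
n3.1 (Mika): min(1, 3) = 1
n3.2 (Mika): min(8, -8) = -8
n3 (Vik): max(1, -8) = 1
root (Mika): min(-5, -1, 1) = -5
Mika at root wants the lowest of {n1=-5, n2=-1, n3=1}, so chooses n1.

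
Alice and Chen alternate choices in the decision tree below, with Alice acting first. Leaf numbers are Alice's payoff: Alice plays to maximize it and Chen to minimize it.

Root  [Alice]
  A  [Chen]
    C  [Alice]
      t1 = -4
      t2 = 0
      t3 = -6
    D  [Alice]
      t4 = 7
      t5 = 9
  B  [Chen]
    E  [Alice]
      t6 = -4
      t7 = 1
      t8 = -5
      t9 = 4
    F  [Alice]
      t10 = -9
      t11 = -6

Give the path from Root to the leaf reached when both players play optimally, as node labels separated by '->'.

C (Alice): max(-4, 0, -6) = 0
D (Alice): max(7, 9) = 9
A (Chen): min(0, 9) = 0
E (Alice): max(-4, 1, -5, 4) = 4
F (Alice): max(-9, -6) = -6
B (Chen): min(4, -6) = -6
Root (Alice): max(0, -6) = 0
At Root, Alice picks A (highest: 0).
At A, Chen picks C (lowest: 0).
At C, Alice picks t2 (highest: 0).
Terminal value 0.

Root -> A -> C -> t2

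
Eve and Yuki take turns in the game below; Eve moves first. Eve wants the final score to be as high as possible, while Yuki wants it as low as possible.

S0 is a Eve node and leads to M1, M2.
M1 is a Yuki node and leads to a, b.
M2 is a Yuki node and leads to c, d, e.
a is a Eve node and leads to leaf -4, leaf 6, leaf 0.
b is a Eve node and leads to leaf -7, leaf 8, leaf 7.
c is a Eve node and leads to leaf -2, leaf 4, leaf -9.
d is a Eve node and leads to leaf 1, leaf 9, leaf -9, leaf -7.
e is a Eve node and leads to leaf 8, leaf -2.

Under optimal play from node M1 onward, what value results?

6

a (Eve): max(-4, 6, 0) = 6
b (Eve): max(-7, 8, 7) = 8
M1 (Yuki): min(6, 8) = 6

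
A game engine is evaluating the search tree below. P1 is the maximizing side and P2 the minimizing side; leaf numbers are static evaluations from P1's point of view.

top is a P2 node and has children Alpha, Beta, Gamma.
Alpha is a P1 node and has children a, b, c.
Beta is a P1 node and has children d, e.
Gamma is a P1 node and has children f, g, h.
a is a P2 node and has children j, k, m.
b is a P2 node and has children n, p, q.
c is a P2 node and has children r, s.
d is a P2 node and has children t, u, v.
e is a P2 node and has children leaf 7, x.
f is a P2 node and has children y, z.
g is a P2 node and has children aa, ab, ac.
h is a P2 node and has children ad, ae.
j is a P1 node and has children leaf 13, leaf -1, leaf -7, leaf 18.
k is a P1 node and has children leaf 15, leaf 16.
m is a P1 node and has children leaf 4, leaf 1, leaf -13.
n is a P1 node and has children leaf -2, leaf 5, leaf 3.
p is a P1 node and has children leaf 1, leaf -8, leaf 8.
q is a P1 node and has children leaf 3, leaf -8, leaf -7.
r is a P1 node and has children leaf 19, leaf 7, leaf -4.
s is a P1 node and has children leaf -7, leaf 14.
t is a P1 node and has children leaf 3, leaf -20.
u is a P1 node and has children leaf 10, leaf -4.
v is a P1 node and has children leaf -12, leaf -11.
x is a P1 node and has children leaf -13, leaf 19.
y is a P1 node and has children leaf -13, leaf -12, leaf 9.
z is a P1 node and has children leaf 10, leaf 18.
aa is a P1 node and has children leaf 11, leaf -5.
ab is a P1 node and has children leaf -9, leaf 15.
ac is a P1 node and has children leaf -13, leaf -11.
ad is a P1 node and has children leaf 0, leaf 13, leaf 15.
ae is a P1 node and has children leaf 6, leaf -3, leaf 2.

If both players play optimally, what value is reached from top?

j (P1): max(13, -1, -7, 18) = 18
k (P1): max(15, 16) = 16
m (P1): max(4, 1, -13) = 4
a (P2): min(18, 16, 4) = 4
n (P1): max(-2, 5, 3) = 5
p (P1): max(1, -8, 8) = 8
q (P1): max(3, -8, -7) = 3
b (P2): min(5, 8, 3) = 3
r (P1): max(19, 7, -4) = 19
s (P1): max(-7, 14) = 14
c (P2): min(19, 14) = 14
Alpha (P1): max(4, 3, 14) = 14
t (P1): max(3, -20) = 3
u (P1): max(10, -4) = 10
v (P1): max(-12, -11) = -11
d (P2): min(3, 10, -11) = -11
x (P1): max(-13, 19) = 19
e (P2): min(7, 19) = 7
Beta (P1): max(-11, 7) = 7
y (P1): max(-13, -12, 9) = 9
z (P1): max(10, 18) = 18
f (P2): min(9, 18) = 9
aa (P1): max(11, -5) = 11
ab (P1): max(-9, 15) = 15
ac (P1): max(-13, -11) = -11
g (P2): min(11, 15, -11) = -11
ad (P1): max(0, 13, 15) = 15
ae (P1): max(6, -3, 2) = 6
h (P2): min(15, 6) = 6
Gamma (P1): max(9, -11, 6) = 9
top (P2): min(14, 7, 9) = 7

7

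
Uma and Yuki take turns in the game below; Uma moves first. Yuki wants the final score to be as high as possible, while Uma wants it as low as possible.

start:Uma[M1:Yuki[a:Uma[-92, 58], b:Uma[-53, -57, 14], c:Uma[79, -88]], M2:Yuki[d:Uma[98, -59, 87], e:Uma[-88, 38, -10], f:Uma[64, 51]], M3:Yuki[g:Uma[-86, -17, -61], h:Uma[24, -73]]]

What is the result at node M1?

a (Uma): min(-92, 58) = -92
b (Uma): min(-53, -57, 14) = -57
c (Uma): min(79, -88) = -88
M1 (Yuki): max(-92, -57, -88) = -57

-57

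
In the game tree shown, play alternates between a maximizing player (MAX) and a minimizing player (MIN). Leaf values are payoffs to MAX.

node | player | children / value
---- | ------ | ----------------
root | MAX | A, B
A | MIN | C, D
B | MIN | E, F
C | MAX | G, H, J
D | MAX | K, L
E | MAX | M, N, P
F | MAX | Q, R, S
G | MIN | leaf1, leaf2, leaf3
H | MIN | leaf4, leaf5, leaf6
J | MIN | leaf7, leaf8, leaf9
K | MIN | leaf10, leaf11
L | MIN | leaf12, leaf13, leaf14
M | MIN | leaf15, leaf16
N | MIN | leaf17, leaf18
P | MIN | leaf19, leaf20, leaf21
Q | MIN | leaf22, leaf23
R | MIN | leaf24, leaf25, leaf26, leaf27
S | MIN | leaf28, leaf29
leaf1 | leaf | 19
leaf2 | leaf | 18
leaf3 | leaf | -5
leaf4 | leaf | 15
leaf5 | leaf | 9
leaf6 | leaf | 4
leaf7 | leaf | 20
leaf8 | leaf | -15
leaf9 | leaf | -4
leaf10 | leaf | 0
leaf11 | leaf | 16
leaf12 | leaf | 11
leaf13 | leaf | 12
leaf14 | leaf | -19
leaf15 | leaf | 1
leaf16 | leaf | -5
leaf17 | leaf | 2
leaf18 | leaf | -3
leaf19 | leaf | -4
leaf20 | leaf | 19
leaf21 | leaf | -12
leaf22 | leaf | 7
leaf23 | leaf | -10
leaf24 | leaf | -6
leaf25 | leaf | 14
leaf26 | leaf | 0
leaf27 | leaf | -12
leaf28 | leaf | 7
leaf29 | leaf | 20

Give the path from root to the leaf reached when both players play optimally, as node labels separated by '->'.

root -> A -> D -> K -> leaf10

G (MIN): min(19, 18, -5) = -5
H (MIN): min(15, 9, 4) = 4
J (MIN): min(20, -15, -4) = -15
C (MAX): max(-5, 4, -15) = 4
K (MIN): min(0, 16) = 0
L (MIN): min(11, 12, -19) = -19
D (MAX): max(0, -19) = 0
A (MIN): min(4, 0) = 0
M (MIN): min(1, -5) = -5
N (MIN): min(2, -3) = -3
P (MIN): min(-4, 19, -12) = -12
E (MAX): max(-5, -3, -12) = -3
Q (MIN): min(7, -10) = -10
R (MIN): min(-6, 14, 0, -12) = -12
S (MIN): min(7, 20) = 7
F (MAX): max(-10, -12, 7) = 7
B (MIN): min(-3, 7) = -3
root (MAX): max(0, -3) = 0
At root, MAX picks A (highest: 0).
At A, MIN picks D (lowest: 0).
At D, MAX picks K (highest: 0).
At K, MIN picks leaf10 (lowest: 0).
Terminal value 0.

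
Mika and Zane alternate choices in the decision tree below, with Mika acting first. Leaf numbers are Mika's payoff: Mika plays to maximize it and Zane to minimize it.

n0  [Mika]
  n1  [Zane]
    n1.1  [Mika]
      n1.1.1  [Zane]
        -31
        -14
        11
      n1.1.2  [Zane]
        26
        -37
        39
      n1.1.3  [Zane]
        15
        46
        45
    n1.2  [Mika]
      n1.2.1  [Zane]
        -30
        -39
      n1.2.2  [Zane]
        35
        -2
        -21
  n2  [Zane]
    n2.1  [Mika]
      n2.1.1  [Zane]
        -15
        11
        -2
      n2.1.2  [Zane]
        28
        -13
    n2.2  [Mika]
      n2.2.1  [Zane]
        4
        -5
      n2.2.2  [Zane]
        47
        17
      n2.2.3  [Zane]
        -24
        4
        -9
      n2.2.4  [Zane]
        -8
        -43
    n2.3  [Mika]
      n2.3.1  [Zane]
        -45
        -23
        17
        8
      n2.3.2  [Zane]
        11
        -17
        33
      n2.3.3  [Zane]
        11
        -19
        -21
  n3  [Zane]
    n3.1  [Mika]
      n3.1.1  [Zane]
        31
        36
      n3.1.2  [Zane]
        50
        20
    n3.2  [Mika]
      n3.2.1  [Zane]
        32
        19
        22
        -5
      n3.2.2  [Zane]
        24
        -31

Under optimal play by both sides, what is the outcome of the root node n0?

-5

n1.1.1 (Zane): min(-31, -14, 11) = -31
n1.1.2 (Zane): min(26, -37, 39) = -37
n1.1.3 (Zane): min(15, 46, 45) = 15
n1.1 (Mika): max(-31, -37, 15) = 15
n1.2.1 (Zane): min(-30, -39) = -39
n1.2.2 (Zane): min(35, -2, -21) = -21
n1.2 (Mika): max(-39, -21) = -21
n1 (Zane): min(15, -21) = -21
n2.1.1 (Zane): min(-15, 11, -2) = -15
n2.1.2 (Zane): min(28, -13) = -13
n2.1 (Mika): max(-15, -13) = -13
n2.2.1 (Zane): min(4, -5) = -5
n2.2.2 (Zane): min(47, 17) = 17
n2.2.3 (Zane): min(-24, 4, -9) = -24
n2.2.4 (Zane): min(-8, -43) = -43
n2.2 (Mika): max(-5, 17, -24, -43) = 17
n2.3.1 (Zane): min(-45, -23, 17, 8) = -45
n2.3.2 (Zane): min(11, -17, 33) = -17
n2.3.3 (Zane): min(11, -19, -21) = -21
n2.3 (Mika): max(-45, -17, -21) = -17
n2 (Zane): min(-13, 17, -17) = -17
n3.1.1 (Zane): min(31, 36) = 31
n3.1.2 (Zane): min(50, 20) = 20
n3.1 (Mika): max(31, 20) = 31
n3.2.1 (Zane): min(32, 19, 22, -5) = -5
n3.2.2 (Zane): min(24, -31) = -31
n3.2 (Mika): max(-5, -31) = -5
n3 (Zane): min(31, -5) = -5
n0 (Mika): max(-21, -17, -5) = -5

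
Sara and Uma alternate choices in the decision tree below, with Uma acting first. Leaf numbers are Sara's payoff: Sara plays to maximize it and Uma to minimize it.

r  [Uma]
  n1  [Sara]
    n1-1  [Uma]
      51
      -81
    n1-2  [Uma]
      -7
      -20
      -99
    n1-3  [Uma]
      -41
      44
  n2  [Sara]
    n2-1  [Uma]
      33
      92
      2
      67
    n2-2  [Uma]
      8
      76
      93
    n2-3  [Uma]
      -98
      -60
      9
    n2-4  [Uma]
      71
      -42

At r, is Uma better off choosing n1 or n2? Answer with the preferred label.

n1-1 (Uma): min(51, -81) = -81
n1-2 (Uma): min(-7, -20, -99) = -99
n1-3 (Uma): min(-41, 44) = -41
n1 (Sara): max(-81, -99, -41) = -41
n2-1 (Uma): min(33, 92, 2, 67) = 2
n2-2 (Uma): min(8, 76, 93) = 8
n2-3 (Uma): min(-98, -60, 9) = -98
n2-4 (Uma): min(71, -42) = -42
n2 (Sara): max(2, 8, -98, -42) = 8
Uma prefers the lower value; n1=-41, n2=8. n1 is better since -41 < 8.

n1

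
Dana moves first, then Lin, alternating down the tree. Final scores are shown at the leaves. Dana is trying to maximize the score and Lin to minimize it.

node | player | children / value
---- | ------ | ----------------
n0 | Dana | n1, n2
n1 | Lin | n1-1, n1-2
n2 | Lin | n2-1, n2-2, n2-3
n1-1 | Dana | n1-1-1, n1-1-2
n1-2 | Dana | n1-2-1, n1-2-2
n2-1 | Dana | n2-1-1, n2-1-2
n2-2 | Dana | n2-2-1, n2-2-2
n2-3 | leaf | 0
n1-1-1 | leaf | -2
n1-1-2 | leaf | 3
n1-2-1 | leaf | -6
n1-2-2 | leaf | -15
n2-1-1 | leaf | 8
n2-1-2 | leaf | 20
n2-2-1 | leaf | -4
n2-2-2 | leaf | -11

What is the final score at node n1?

n1-1 (Dana): max(-2, 3) = 3
n1-2 (Dana): max(-6, -15) = -6
n1 (Lin): min(3, -6) = -6

-6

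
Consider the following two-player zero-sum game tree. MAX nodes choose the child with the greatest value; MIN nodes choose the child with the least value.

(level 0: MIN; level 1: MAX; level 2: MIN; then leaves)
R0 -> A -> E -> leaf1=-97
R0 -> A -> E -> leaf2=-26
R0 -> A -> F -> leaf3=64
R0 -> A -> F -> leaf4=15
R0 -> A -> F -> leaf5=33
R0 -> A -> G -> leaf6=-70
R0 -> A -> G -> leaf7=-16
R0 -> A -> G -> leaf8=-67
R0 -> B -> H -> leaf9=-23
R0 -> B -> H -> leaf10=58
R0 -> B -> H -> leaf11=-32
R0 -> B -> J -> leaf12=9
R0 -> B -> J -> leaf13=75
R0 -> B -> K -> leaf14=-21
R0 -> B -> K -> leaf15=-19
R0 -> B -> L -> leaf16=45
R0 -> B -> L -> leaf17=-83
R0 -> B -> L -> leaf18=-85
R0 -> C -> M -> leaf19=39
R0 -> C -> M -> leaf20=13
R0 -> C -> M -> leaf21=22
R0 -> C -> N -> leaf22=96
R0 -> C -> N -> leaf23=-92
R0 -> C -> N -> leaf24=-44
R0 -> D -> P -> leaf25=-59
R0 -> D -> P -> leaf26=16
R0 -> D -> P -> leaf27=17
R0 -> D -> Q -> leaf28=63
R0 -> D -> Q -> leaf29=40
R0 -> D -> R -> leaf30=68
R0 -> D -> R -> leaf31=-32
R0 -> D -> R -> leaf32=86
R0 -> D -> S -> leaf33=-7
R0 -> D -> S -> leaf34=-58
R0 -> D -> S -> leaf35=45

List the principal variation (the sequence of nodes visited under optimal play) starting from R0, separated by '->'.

R0 -> B -> J -> leaf12

E (MIN): min(-97, -26) = -97
F (MIN): min(64, 15, 33) = 15
G (MIN): min(-70, -16, -67) = -70
A (MAX): max(-97, 15, -70) = 15
H (MIN): min(-23, 58, -32) = -32
J (MIN): min(9, 75) = 9
K (MIN): min(-21, -19) = -21
L (MIN): min(45, -83, -85) = -85
B (MAX): max(-32, 9, -21, -85) = 9
M (MIN): min(39, 13, 22) = 13
N (MIN): min(96, -92, -44) = -92
C (MAX): max(13, -92) = 13
P (MIN): min(-59, 16, 17) = -59
Q (MIN): min(63, 40) = 40
R (MIN): min(68, -32, 86) = -32
S (MIN): min(-7, -58, 45) = -58
D (MAX): max(-59, 40, -32, -58) = 40
R0 (MIN): min(15, 9, 13, 40) = 9
At R0, MIN picks B (lowest: 9).
At B, MAX picks J (highest: 9).
At J, MIN picks leaf12 (lowest: 9).
Terminal value 9.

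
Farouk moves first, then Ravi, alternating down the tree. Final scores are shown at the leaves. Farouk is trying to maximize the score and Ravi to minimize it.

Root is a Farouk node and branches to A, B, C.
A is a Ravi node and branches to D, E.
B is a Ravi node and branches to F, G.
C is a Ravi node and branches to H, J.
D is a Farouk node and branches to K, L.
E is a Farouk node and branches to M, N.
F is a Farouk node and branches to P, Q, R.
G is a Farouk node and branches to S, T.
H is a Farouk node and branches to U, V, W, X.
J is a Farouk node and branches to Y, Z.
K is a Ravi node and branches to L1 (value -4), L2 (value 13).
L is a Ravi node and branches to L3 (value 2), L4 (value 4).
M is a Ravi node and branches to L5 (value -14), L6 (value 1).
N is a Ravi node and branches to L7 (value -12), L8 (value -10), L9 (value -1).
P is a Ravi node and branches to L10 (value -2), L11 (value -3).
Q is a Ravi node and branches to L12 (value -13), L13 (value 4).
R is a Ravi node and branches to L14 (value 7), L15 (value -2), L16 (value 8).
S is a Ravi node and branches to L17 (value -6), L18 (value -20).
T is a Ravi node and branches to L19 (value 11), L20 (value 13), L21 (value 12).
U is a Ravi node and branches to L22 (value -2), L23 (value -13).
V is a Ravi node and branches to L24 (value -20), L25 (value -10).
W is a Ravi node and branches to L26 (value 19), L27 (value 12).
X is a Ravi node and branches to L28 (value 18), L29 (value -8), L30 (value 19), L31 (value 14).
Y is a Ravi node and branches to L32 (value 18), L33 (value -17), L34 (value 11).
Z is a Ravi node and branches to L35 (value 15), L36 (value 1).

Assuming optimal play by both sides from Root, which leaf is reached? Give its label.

K (Ravi): min(-4, 13) = -4
L (Ravi): min(2, 4) = 2
D (Farouk): max(-4, 2) = 2
M (Ravi): min(-14, 1) = -14
N (Ravi): min(-12, -10, -1) = -12
E (Farouk): max(-14, -12) = -12
A (Ravi): min(2, -12) = -12
P (Ravi): min(-2, -3) = -3
Q (Ravi): min(-13, 4) = -13
R (Ravi): min(7, -2, 8) = -2
F (Farouk): max(-3, -13, -2) = -2
S (Ravi): min(-6, -20) = -20
T (Ravi): min(11, 13, 12) = 11
G (Farouk): max(-20, 11) = 11
B (Ravi): min(-2, 11) = -2
U (Ravi): min(-2, -13) = -13
V (Ravi): min(-20, -10) = -20
W (Ravi): min(19, 12) = 12
X (Ravi): min(18, -8, 19, 14) = -8
H (Farouk): max(-13, -20, 12, -8) = 12
Y (Ravi): min(18, -17, 11) = -17
Z (Ravi): min(15, 1) = 1
J (Farouk): max(-17, 1) = 1
C (Ravi): min(12, 1) = 1
Root (Farouk): max(-12, -2, 1) = 1
At Root, Farouk picks C (highest: 1).
At C, Ravi picks J (lowest: 1).
At J, Farouk picks Z (highest: 1).
At Z, Ravi picks L36 (lowest: 1).
Terminal value 1.

L36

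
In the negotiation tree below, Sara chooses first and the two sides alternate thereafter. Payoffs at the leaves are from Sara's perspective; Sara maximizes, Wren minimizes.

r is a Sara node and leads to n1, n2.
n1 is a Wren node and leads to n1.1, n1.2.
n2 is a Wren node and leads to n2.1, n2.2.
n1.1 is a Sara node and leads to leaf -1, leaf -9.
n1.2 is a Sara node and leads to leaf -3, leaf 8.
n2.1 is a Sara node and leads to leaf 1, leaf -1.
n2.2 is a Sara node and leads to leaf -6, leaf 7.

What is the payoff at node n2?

1

n2.1 (Sara): max(1, -1) = 1
n2.2 (Sara): max(-6, 7) = 7
n2 (Wren): min(1, 7) = 1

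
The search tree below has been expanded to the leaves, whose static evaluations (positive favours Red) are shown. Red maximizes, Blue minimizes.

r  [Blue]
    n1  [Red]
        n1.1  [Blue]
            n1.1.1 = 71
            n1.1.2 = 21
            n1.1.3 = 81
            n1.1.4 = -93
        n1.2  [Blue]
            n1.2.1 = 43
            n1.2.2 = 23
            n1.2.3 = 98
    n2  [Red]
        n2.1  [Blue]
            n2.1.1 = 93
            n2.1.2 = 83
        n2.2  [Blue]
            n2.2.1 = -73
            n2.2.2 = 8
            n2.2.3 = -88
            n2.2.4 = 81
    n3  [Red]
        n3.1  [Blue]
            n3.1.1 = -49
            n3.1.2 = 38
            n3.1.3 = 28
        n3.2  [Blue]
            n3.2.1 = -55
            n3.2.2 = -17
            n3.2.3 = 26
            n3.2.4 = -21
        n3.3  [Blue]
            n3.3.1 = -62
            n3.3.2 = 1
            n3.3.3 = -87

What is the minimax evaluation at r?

n1.1 (Blue): min(71, 21, 81, -93) = -93
n1.2 (Blue): min(43, 23, 98) = 23
n1 (Red): max(-93, 23) = 23
n2.1 (Blue): min(93, 83) = 83
n2.2 (Blue): min(-73, 8, -88, 81) = -88
n2 (Red): max(83, -88) = 83
n3.1 (Blue): min(-49, 38, 28) = -49
n3.2 (Blue): min(-55, -17, 26, -21) = -55
n3.3 (Blue): min(-62, 1, -87) = -87
n3 (Red): max(-49, -55, -87) = -49
r (Blue): min(23, 83, -49) = -49

-49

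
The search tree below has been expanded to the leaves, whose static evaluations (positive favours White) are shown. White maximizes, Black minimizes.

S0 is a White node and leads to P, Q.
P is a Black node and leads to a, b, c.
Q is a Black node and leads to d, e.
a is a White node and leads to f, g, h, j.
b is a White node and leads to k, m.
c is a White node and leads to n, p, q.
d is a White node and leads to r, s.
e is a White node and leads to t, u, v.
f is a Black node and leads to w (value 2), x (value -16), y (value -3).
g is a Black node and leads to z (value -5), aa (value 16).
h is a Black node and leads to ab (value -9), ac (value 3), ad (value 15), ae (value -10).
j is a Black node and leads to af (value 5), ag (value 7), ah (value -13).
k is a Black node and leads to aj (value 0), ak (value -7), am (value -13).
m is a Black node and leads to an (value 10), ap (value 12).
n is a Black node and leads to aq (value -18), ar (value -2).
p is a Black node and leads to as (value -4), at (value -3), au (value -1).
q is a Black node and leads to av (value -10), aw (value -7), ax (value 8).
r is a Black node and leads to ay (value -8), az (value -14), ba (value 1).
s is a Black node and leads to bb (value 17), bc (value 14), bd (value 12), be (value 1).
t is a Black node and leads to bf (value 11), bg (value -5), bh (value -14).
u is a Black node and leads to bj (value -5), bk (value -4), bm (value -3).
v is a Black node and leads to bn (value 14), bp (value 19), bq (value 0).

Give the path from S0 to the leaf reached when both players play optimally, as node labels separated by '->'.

f (Black): min(2, -16, -3) = -16
g (Black): min(-5, 16) = -5
h (Black): min(-9, 3, 15, -10) = -10
j (Black): min(5, 7, -13) = -13
a (White): max(-16, -5, -10, -13) = -5
k (Black): min(0, -7, -13) = -13
m (Black): min(10, 12) = 10
b (White): max(-13, 10) = 10
n (Black): min(-18, -2) = -18
p (Black): min(-4, -3, -1) = -4
q (Black): min(-10, -7, 8) = -10
c (White): max(-18, -4, -10) = -4
P (Black): min(-5, 10, -4) = -5
r (Black): min(-8, -14, 1) = -14
s (Black): min(17, 14, 12, 1) = 1
d (White): max(-14, 1) = 1
t (Black): min(11, -5, -14) = -14
u (Black): min(-5, -4, -3) = -5
v (Black): min(14, 19, 0) = 0
e (White): max(-14, -5, 0) = 0
Q (Black): min(1, 0) = 0
S0 (White): max(-5, 0) = 0
At S0, White picks Q (highest: 0).
At Q, Black picks e (lowest: 0).
At e, White picks v (highest: 0).
At v, Black picks bq (lowest: 0).
Terminal value 0.

S0 -> Q -> e -> v -> bq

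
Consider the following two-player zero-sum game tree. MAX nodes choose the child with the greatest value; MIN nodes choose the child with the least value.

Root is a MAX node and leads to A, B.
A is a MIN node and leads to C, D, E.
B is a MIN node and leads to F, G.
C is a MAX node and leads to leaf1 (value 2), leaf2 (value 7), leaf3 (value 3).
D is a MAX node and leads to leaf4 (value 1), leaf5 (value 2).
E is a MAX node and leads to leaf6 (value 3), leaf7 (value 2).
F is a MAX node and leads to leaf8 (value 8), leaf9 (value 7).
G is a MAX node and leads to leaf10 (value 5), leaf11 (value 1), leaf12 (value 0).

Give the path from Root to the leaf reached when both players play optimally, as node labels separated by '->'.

Root -> B -> G -> leaf10

C (MAX): max(2, 7, 3) = 7
D (MAX): max(1, 2) = 2
E (MAX): max(3, 2) = 3
A (MIN): min(7, 2, 3) = 2
F (MAX): max(8, 7) = 8
G (MAX): max(5, 1, 0) = 5
B (MIN): min(8, 5) = 5
Root (MAX): max(2, 5) = 5
At Root, MAX picks B (highest: 5).
At B, MIN picks G (lowest: 5).
At G, MAX picks leaf10 (highest: 5).
Terminal value 5.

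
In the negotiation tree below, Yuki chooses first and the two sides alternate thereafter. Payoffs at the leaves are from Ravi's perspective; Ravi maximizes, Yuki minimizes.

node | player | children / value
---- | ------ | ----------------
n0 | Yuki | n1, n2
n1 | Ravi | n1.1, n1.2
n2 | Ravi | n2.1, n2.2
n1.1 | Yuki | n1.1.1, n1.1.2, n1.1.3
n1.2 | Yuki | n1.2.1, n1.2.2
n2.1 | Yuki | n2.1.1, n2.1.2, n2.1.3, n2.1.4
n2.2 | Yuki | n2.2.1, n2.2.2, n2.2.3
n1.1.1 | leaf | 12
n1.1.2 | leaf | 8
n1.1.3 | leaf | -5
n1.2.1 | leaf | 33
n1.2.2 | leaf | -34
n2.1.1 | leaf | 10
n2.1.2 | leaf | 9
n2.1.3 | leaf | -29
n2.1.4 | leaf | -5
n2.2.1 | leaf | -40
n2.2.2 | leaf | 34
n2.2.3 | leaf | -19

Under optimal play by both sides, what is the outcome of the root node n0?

n1.1 (Yuki): min(12, 8, -5) = -5
n1.2 (Yuki): min(33, -34) = -34
n1 (Ravi): max(-5, -34) = -5
n2.1 (Yuki): min(10, 9, -29, -5) = -29
n2.2 (Yuki): min(-40, 34, -19) = -40
n2 (Ravi): max(-29, -40) = -29
n0 (Yuki): min(-5, -29) = -29

-29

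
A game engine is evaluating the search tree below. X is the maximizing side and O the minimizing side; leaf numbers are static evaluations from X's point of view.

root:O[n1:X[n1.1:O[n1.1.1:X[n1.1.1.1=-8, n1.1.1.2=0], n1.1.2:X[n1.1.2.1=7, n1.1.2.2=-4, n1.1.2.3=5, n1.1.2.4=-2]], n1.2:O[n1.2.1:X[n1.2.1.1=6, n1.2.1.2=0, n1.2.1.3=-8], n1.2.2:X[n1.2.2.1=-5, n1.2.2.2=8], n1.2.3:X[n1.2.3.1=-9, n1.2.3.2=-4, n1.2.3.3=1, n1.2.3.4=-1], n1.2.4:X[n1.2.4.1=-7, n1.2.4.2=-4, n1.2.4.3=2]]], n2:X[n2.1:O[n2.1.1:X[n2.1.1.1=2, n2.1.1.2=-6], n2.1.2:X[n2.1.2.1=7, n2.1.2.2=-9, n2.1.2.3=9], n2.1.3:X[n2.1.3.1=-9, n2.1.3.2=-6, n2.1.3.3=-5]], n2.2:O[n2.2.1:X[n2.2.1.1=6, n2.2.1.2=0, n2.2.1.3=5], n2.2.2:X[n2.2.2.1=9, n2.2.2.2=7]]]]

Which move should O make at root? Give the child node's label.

n1.1.1 (X): max(-8, 0) = 0
n1.1.2 (X): max(7, -4, 5, -2) = 7
n1.1 (O): min(0, 7) = 0
n1.2.1 (X): max(6, 0, -8) = 6
n1.2.2 (X): max(-5, 8) = 8
n1.2.3 (X): max(-9, -4, 1, -1) = 1
n1.2.4 (X): max(-7, -4, 2) = 2
n1.2 (O): min(6, 8, 1, 2) = 1
n1 (X): max(0, 1) = 1
n2.1.1 (X): max(2, -6) = 2
n2.1.2 (X): max(7, -9, 9) = 9
n2.1.3 (X): max(-9, -6, -5) = -5
n2.1 (O): min(2, 9, -5) = -5
n2.2.1 (X): max(6, 0, 5) = 6
n2.2.2 (X): max(9, 7) = 9
n2.2 (O): min(6, 9) = 6
n2 (X): max(-5, 6) = 6
root (O): min(1, 6) = 1
O at root wants the lowest of {n1=1, n2=6}, so chooses n1.

n1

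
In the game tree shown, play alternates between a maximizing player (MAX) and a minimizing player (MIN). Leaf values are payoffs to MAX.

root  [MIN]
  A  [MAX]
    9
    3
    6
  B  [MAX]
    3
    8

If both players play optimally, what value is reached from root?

A (MAX): max(9, 3, 6) = 9
B (MAX): max(3, 8) = 8
root (MIN): min(9, 8) = 8

8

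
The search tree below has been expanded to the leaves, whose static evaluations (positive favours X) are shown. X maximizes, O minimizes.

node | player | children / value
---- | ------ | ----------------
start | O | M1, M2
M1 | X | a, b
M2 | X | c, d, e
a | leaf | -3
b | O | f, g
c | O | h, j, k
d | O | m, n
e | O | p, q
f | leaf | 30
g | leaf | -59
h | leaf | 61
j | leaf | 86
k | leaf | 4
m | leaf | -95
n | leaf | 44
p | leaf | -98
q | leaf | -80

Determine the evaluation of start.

b (O): min(30, -59) = -59
M1 (X): max(-3, -59) = -3
c (O): min(61, 86, 4) = 4
d (O): min(-95, 44) = -95
e (O): min(-98, -80) = -98
M2 (X): max(4, -95, -98) = 4
start (O): min(-3, 4) = -3

-3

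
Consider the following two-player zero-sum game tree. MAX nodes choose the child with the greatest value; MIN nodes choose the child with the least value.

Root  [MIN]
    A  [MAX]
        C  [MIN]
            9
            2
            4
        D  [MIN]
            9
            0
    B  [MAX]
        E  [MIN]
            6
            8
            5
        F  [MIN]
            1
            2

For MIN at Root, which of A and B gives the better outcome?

A

C (MIN): min(9, 2, 4) = 2
D (MIN): min(9, 0) = 0
A (MAX): max(2, 0) = 2
E (MIN): min(6, 8, 5) = 5
F (MIN): min(1, 2) = 1
B (MAX): max(5, 1) = 5
MIN prefers the lower value; A=2, B=5. A is better since 2 < 5.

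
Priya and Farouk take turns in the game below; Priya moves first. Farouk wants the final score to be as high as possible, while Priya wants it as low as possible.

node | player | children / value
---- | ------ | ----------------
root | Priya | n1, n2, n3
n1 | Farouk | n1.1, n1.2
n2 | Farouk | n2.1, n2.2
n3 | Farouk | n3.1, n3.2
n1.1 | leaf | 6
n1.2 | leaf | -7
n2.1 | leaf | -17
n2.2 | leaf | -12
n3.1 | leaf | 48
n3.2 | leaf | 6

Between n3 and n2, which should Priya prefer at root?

n3 (Farouk): max(48, 6) = 48
n2 (Farouk): max(-17, -12) = -12
Priya prefers the lower value; n3=48, n2=-12. n2 is better since -12 < 48.

n2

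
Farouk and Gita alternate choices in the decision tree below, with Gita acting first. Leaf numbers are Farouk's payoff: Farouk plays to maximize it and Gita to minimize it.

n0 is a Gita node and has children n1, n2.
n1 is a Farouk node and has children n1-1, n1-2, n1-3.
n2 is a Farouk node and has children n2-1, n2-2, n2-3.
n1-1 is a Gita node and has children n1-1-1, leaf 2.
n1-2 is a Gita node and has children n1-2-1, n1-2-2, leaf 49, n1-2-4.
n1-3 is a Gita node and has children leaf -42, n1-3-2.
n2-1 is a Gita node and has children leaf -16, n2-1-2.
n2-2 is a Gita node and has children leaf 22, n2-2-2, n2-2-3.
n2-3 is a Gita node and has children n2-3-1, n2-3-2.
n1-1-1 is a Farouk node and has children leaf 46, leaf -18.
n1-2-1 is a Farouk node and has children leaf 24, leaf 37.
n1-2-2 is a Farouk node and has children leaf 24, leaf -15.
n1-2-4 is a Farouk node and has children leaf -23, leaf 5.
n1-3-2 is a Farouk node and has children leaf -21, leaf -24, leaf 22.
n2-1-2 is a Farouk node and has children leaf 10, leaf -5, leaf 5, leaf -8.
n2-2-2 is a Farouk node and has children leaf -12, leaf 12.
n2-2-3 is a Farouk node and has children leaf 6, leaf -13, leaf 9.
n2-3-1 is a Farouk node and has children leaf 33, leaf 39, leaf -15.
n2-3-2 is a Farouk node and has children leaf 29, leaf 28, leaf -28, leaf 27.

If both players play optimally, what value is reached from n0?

n1-1-1 (Farouk): max(46, -18) = 46
n1-1 (Gita): min(46, 2) = 2
n1-2-1 (Farouk): max(24, 37) = 37
n1-2-2 (Farouk): max(24, -15) = 24
n1-2-4 (Farouk): max(-23, 5) = 5
n1-2 (Gita): min(37, 24, 49, 5) = 5
n1-3-2 (Farouk): max(-21, -24, 22) = 22
n1-3 (Gita): min(-42, 22) = -42
n1 (Farouk): max(2, 5, -42) = 5
n2-1-2 (Farouk): max(10, -5, 5, -8) = 10
n2-1 (Gita): min(-16, 10) = -16
n2-2-2 (Farouk): max(-12, 12) = 12
n2-2-3 (Farouk): max(6, -13, 9) = 9
n2-2 (Gita): min(22, 12, 9) = 9
n2-3-1 (Farouk): max(33, 39, -15) = 39
n2-3-2 (Farouk): max(29, 28, -28, 27) = 29
n2-3 (Gita): min(39, 29) = 29
n2 (Farouk): max(-16, 9, 29) = 29
n0 (Gita): min(5, 29) = 5

5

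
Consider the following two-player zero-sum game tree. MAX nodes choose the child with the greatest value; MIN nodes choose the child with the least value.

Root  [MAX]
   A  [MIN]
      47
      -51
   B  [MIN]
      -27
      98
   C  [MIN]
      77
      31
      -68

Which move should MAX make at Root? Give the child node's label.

A (MIN): min(47, -51) = -51
B (MIN): min(-27, 98) = -27
C (MIN): min(77, 31, -68) = -68
Root (MAX): max(-51, -27, -68) = -27
MAX at Root wants the highest of {A=-51, B=-27, C=-68}, so chooses B.

B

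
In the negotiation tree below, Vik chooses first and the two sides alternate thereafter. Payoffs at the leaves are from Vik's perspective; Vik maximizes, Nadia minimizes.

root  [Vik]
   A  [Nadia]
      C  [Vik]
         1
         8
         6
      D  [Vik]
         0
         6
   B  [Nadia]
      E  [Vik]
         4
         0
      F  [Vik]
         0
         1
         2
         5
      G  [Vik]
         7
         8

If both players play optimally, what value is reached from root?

C (Vik): max(1, 8, 6) = 8
D (Vik): max(0, 6) = 6
A (Nadia): min(8, 6) = 6
E (Vik): max(4, 0) = 4
F (Vik): max(0, 1, 2, 5) = 5
G (Vik): max(7, 8) = 8
B (Nadia): min(4, 5, 8) = 4
root (Vik): max(6, 4) = 6

6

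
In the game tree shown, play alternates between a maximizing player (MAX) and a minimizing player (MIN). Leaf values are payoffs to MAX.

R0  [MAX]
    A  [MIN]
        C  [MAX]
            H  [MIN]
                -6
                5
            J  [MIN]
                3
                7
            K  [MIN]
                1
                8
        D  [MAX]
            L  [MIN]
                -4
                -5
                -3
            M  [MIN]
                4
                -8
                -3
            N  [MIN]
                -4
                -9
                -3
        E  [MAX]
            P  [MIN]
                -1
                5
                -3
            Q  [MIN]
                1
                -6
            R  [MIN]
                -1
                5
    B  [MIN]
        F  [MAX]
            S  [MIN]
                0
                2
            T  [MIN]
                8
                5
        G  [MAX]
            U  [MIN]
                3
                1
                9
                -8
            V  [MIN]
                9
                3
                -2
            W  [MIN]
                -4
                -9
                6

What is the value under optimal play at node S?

S (MIN): min(0, 2) = 0

0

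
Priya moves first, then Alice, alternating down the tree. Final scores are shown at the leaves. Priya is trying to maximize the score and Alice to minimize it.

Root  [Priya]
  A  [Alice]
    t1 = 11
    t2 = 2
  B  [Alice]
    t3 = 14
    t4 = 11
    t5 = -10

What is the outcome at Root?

A (Alice): min(11, 2) = 2
B (Alice): min(14, 11, -10) = -10
Root (Priya): max(2, -10) = 2

2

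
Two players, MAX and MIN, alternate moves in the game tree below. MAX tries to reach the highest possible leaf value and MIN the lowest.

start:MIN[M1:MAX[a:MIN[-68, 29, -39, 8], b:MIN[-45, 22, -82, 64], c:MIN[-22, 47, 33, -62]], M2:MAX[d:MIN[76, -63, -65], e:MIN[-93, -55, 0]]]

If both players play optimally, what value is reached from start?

a (MIN): min(-68, 29, -39, 8) = -68
b (MIN): min(-45, 22, -82, 64) = -82
c (MIN): min(-22, 47, 33, -62) = -62
M1 (MAX): max(-68, -82, -62) = -62
d (MIN): min(76, -63, -65) = -65
e (MIN): min(-93, -55, 0) = -93
M2 (MAX): max(-65, -93) = -65
start (MIN): min(-62, -65) = -65

-65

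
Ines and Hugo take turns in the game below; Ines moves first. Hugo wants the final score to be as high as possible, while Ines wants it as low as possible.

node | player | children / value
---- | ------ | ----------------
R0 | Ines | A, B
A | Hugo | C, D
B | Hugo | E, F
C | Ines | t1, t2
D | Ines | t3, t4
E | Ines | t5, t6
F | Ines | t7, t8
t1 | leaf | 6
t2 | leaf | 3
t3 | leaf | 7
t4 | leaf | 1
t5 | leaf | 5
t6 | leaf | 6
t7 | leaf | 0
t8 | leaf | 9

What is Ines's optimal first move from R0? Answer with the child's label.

C (Ines): min(6, 3) = 3
D (Ines): min(7, 1) = 1
A (Hugo): max(3, 1) = 3
E (Ines): min(5, 6) = 5
F (Ines): min(0, 9) = 0
B (Hugo): max(5, 0) = 5
R0 (Ines): min(3, 5) = 3
Ines at R0 wants the lowest of {A=3, B=5}, so chooses A.

A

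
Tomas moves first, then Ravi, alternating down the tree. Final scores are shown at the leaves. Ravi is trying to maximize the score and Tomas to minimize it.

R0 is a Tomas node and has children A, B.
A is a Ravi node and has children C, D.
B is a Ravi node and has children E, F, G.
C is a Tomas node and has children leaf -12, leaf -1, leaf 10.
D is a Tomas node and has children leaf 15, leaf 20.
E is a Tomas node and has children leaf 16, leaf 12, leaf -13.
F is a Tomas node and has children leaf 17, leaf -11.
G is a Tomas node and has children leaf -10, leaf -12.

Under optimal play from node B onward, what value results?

E (Tomas): min(16, 12, -13) = -13
F (Tomas): min(17, -11) = -11
G (Tomas): min(-10, -12) = -12
B (Ravi): max(-13, -11, -12) = -11

-11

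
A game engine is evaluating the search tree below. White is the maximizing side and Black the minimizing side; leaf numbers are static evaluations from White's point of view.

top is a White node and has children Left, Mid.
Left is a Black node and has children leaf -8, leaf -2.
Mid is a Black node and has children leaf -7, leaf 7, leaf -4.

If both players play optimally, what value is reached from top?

-7

Left (Black): min(-8, -2) = -8
Mid (Black): min(-7, 7, -4) = -7
top (White): max(-8, -7) = -7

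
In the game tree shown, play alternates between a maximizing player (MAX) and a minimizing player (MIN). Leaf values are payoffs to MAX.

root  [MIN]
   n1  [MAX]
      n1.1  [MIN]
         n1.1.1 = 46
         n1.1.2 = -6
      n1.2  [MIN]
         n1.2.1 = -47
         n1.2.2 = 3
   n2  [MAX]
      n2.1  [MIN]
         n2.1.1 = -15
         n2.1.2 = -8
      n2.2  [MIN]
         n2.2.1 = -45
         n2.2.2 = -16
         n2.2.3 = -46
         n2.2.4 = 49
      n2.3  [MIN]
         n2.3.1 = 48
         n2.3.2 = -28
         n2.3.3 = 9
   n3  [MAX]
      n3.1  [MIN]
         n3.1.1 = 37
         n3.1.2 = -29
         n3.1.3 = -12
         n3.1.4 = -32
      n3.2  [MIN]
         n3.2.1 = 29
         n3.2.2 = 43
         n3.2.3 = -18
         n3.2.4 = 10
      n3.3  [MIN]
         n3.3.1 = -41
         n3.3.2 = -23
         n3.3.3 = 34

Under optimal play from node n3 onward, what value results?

-18

n3.1 (MIN): min(37, -29, -12, -32) = -32
n3.2 (MIN): min(29, 43, -18, 10) = -18
n3.3 (MIN): min(-41, -23, 34) = -41
n3 (MAX): max(-32, -18, -41) = -18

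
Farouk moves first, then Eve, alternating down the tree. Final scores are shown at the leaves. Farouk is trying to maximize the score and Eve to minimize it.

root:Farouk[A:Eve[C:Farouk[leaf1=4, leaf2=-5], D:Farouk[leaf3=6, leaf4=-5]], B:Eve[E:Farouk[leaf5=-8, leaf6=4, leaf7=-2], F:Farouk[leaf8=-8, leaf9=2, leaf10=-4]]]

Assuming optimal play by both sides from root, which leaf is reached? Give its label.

leaf1

C (Farouk): max(4, -5) = 4
D (Farouk): max(6, -5) = 6
A (Eve): min(4, 6) = 4
E (Farouk): max(-8, 4, -2) = 4
F (Farouk): max(-8, 2, -4) = 2
B (Eve): min(4, 2) = 2
root (Farouk): max(4, 2) = 4
At root, Farouk picks A (highest: 4).
At A, Eve picks C (lowest: 4).
At C, Farouk picks leaf1 (highest: 4).
Terminal value 4.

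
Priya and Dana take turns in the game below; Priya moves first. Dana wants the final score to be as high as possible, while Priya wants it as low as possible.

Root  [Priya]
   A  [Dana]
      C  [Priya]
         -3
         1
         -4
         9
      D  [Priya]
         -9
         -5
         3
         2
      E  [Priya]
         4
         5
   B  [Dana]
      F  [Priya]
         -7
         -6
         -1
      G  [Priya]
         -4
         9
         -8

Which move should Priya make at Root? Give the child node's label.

B

C (Priya): min(-3, 1, -4, 9) = -4
D (Priya): min(-9, -5, 3, 2) = -9
E (Priya): min(4, 5) = 4
A (Dana): max(-4, -9, 4) = 4
F (Priya): min(-7, -6, -1) = -7
G (Priya): min(-4, 9, -8) = -8
B (Dana): max(-7, -8) = -7
Root (Priya): min(4, -7) = -7
Priya at Root wants the lowest of {A=4, B=-7}, so chooses B.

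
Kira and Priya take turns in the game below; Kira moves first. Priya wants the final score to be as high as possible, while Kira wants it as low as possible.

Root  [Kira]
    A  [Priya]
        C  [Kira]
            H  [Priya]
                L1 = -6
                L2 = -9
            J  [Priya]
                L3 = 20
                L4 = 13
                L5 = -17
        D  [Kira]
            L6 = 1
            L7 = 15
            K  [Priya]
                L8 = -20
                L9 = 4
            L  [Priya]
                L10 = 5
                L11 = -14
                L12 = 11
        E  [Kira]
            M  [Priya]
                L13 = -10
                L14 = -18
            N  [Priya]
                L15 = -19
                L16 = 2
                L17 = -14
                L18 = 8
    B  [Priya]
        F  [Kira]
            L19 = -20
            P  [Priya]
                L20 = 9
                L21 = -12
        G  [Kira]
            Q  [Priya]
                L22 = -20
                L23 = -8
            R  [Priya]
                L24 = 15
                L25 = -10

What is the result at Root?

H (Priya): max(-6, -9) = -6
J (Priya): max(20, 13, -17) = 20
C (Kira): min(-6, 20) = -6
K (Priya): max(-20, 4) = 4
L (Priya): max(5, -14, 11) = 11
D (Kira): min(1, 15, 4, 11) = 1
M (Priya): max(-10, -18) = -10
N (Priya): max(-19, 2, -14, 8) = 8
E (Kira): min(-10, 8) = -10
A (Priya): max(-6, 1, -10) = 1
P (Priya): max(9, -12) = 9
F (Kira): min(-20, 9) = -20
Q (Priya): max(-20, -8) = -8
R (Priya): max(15, -10) = 15
G (Kira): min(-8, 15) = -8
B (Priya): max(-20, -8) = -8
Root (Kira): min(1, -8) = -8

-8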